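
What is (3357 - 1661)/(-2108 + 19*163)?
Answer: 1696/989 ≈ 1.7149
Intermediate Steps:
(3357 - 1661)/(-2108 + 19*163) = 1696/(-2108 + 3097) = 1696/989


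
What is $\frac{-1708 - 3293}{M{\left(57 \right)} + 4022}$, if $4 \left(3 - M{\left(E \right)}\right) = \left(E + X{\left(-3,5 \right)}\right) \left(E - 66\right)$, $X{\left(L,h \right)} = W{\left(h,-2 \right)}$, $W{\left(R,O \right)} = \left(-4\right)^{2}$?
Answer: $- \frac{20004}{16757} \approx -1.1938$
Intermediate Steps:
$W{\left(R,O \right)} = 16$
$X{\left(L,h \right)} = 16$
$M{\left(E \right)} = 3 - \frac{\left(-66 + E\right) \left(16 + E\right)}{4}$ ($M{\left(E \right)} = 3 - \frac{\left(E + 16\right) \left(E - 66\right)}{4} = 3 - \frac{\left(16 + E\right) \left(-66 + E\right)}{4} = 3 - \frac{\left(-66 + E\right) \left(16 + E\right)}{4}$)
$\frac{-1708 - 3293}{M{\left(57 \right)} + 4022} = \frac{-1708 - 3293}{\left(267 - \frac{57^{2}}{4} + \frac{25}{2} \cdot 57\right) + 4022} = - \frac{5001}{\left(267 - \frac{3249}{4} + \frac{1425}{2}\right) + 4022} = - \frac{5001}{\frac{669}{4} + 4022} = - \frac{5001}{\frac{16757}{4}} = \left(-5001\right) \frac{4}{16757} = - \frac{20004}{16757}$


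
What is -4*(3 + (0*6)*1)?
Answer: -12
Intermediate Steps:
-4*(3 + (0*6)*1) = -4*(3 + 0*1) = -4*(3 + 0) = -12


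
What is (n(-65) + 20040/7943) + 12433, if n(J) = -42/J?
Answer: 493902457/39715 ≈ 12436.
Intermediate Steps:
n(J) = -42/J
(n(-65) + 20040/7943) + 12433 = (-42/(-65) + 20040/7943) + 12433 = (-42*(-1/65) + 20040*(1/7943)) + 12433 = (42/65 + 20040/7943) + 12433 = 125862/39715 + 12433 = 493902457/39715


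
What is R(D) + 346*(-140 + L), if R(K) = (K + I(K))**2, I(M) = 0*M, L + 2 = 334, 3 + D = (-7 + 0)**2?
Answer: 68548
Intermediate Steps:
D = 46 (D = -3 + (-7 + 0)**2 = -3 + (-7)**2 = -3 + 49 = 46)
L = 332 (L = -2 + 334 = 332)
I(M) = 0
R(K) = K**2 (R(K) = (K + 0)**2 = K**2)
R(D) + 346*(-140 + L) = 46**2 + 346*(-140 + 332) = 2116 + 346*192 = 2116 + 66432 = 68548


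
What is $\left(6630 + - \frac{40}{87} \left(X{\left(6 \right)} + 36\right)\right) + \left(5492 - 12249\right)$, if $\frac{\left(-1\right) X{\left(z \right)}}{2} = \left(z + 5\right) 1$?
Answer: $- \frac{11609}{87} \approx -133.44$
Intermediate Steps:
$X{\left(z \right)} = -10 - 2 z$ ($X{\left(z \right)} = - 2 \left(z + 5\right) 1 = - 2 \left(5 + z\right) 1 = - 2 \left(5 + z\right) = -10 - 2 z$)
$\left(6630 + - \frac{40}{87} \left(X{\left(6 \right)} + 36\right)\right) + \left(5492 - 12249\right) = \left(6630 + - \frac{40}{87} \left(\left(-10 - 12\right) + 36\right)\right) + \left(5492 - 12249\right) = \left(6630 + \left(-40\right) \frac{1}{87} \left(\left(-10 - 12\right) + 36\right)\right) - 6757 = \left(6630 - \frac{40 \left(-22 + 36\right)}{87}\right) - 6757 = \left(6630 - \frac{560}{87}\right) - 6757 = \frac{576250}{87} - 6757 = - \frac{11609}{87}$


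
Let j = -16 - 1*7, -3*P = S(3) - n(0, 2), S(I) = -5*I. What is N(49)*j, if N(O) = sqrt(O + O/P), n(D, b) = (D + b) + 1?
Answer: -161*sqrt(42)/6 ≈ -173.90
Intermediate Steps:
n(D, b) = 1 + D + b
P = 6 (P = -(-5*3 - (1 + 0 + 2))/3 = -(-15 - 1*3)/3 = -(-15 - 3)/3 = -1/3*(-18) = 6)
j = -23 (j = -16 - 7 = -23)
N(O) = sqrt(42)*sqrt(O)/6 (N(O) = sqrt(O + O/6) = sqrt(7*O/6) = sqrt(42)*sqrt(O)/6)
N(49)*j = (sqrt(42)*sqrt(49)/6)*(-23) = ((1/6)*sqrt(42)*7)*(-23) = (7*sqrt(42)/6)*(-23) = -161*sqrt(42)/6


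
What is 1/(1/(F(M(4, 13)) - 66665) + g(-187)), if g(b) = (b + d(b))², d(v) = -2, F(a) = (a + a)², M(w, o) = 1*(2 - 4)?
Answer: 66649/2380768928 ≈ 2.7995e-5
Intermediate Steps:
M(w, o) = -2 (M(w, o) = 1*(-2) = -2)
F(a) = 4*a² (F(a) = (2*a)² = 4*a²)
g(b) = (-2 + b)² (g(b) = (b - 2)² = (-2 + b)²)
1/(1/(F(M(4, 13)) - 66665) + g(-187)) = 1/(1/(4*(-2)² - 66665) + (-2 - 187)²) = 1/(1/(4*4 - 66665) + (-189)²) = 1/(1/(16 - 66665) + 35721) = 1/(1/(-66649) + 35721) = 1/(-1/66649 + 35721) = 1/(2380768928/66649) = 66649/2380768928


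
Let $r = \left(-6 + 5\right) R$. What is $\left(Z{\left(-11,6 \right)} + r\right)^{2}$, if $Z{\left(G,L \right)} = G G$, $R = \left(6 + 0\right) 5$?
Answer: $8281$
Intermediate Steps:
$R = 30$ ($R = 6 \cdot 5 = 30$)
$r = -30$ ($r = \left(-6 + 5\right) 30 = \left(-1\right) 30 = -30$)
$Z{\left(G,L \right)} = G^{2}$
$\left(Z{\left(-11,6 \right)} + r\right)^{2} = \left(\left(-11\right)^{2} - 30\right)^{2} = \left(121 - 30\right)^{2} = 91^{2} = 8281$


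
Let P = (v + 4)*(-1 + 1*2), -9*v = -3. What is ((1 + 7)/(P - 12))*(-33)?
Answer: 792/23 ≈ 34.435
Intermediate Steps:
v = ⅓ (v = -⅑*(-3) = ⅓ ≈ 0.33333)
P = 13/3 (P = (⅓ + 4)*(-1 + 1*2) = 13*(-1 + 2)/3 = (13/3)*1 = 13/3 ≈ 4.3333)
((1 + 7)/(P - 12))*(-33) = ((1 + 7)/(13/3 - 12))*(-33) = (8/(-23/3))*(-33) = (8*(-3/23))*(-33) = -24/23*(-33) = 792/23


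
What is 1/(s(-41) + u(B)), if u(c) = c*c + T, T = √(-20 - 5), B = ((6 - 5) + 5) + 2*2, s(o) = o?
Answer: 59/3506 - 5*I/3506 ≈ 0.016828 - 0.0014261*I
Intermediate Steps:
B = 10 (B = (1 + 5) + 4 = 6 + 4 = 10)
T = 5*I (T = √(-25) = 5*I ≈ 5.0*I)
u(c) = c² + 5*I (u(c) = c*c + 5*I = c² + 5*I)
1/(s(-41) + u(B)) = 1/(-41 + (10² + 5*I)) = 1/(-41 + (100 + 5*I)) = 1/(59 + 5*I) = (59 - 5*I)/3506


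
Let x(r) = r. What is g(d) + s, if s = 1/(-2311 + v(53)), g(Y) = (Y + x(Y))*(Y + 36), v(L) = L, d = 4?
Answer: 722559/2258 ≈ 320.00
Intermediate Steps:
g(Y) = 2*Y*(36 + Y) (g(Y) = (Y + Y)*(Y + 36) = (2*Y)*(36 + Y) = 2*Y*(36 + Y))
s = -1/2258 (s = 1/(-2311 + 53) = 1/(-2258) = -1/2258 ≈ -0.00044287)
g(d) + s = 2*4*(36 + 4) - 1/2258 = 2*4*40 - 1/2258 = 320 - 1/2258 = 722559/2258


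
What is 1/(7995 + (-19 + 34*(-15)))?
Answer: 1/7466 ≈ 0.00013394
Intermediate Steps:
1/(7995 + (-19 + 34*(-15))) = 1/(7995 + (-19 - 510)) = 1/(7995 - 529) = 1/7466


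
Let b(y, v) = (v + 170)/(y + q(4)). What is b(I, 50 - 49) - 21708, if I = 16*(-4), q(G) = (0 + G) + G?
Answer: -1215819/56 ≈ -21711.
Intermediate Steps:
q(G) = 2*G (q(G) = G + G = 2*G)
I = -64
b(y, v) = (170 + v)/(8 + y) (b(y, v) = (v + 170)/(y + 2*4) = (170 + v)/(y + 8) = (170 + v)/(8 + y))
b(I, 50 - 49) - 21708 = (170 + (50 - 49))/(8 - 64) - 21708 = (170 + 1)/(-56) - 21708 = -1/56*171 - 21708 = -171/56 - 21708 = -1215819/56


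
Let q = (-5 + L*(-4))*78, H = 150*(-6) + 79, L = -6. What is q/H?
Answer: -1482/821 ≈ -1.8051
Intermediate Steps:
H = -821 (H = -900 + 79 = -821)
q = 1482 (q = (-5 - 6*(-4))*78 = (-5 + 24)*78 = 19*78 = 1482)
q/H = 1482/(-821) = 1482*(-1/821) = -1482/821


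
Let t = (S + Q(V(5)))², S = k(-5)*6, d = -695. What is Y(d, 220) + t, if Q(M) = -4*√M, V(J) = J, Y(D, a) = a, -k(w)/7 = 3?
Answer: 16176 + 1008*√5 ≈ 18430.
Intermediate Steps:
k(w) = -21 (k(w) = -7*3 = -21)
S = -126 (S = -21*6 = -126)
t = (-126 - 4*√5)² ≈ 18210.
Y(d, 220) + t = 220 + (15956 + 1008*√5) = 16176 + 1008*√5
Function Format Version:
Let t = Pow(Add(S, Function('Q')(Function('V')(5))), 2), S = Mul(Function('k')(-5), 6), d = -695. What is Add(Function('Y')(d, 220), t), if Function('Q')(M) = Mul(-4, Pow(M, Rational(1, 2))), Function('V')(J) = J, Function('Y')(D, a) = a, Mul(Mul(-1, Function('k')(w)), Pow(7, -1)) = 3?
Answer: Add(16176, Mul(1008, Pow(5, Rational(1, 2)))) ≈ 18430.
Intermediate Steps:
Function('k')(w) = -21 (Function('k')(w) = Mul(-7, 3) = -21)
S = -126 (S = Mul(-21, 6) = -126)
t = Pow(Add(-126, Mul(-4, Pow(5, Rational(1, 2)))), 2) ≈ 18210.
Add(Function('Y')(d, 220), t) = Add(220, Add(15956, Mul(1008, Pow(5, Rational(1, 2))))) = Add(16176, Mul(1008, Pow(5, Rational(1, 2))))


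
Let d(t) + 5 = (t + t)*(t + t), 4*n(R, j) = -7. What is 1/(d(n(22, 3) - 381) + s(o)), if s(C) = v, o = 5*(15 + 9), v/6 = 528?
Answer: 4/2356613 ≈ 1.6974e-6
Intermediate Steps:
v = 3168 (v = 6*528 = 3168)
n(R, j) = -7/4 (n(R, j) = (¼)*(-7) = -7/4)
o = 120 (o = 5*24 = 120)
s(C) = 3168
d(t) = -5 + 4*t² (d(t) = -5 + (t + t)*(t + t) = -5 + (2*t)*(2*t) = -5 + 4*t²)
1/(d(n(22, 3) - 381) + s(o)) = 1/((-5 + 4*(-7/4 - 381)²) + 3168) = 1/((-5 + 4*(-1531/4)²) + 3168) = 1/((-5 + 4*(2343961/16)) + 3168) = 1/((-5 + 2343961/4) + 3168) = 1/(2343941/4 + 3168) = 1/(2356613/4) = 4/2356613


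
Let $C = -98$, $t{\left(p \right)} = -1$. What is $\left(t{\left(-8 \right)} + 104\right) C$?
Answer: $-10094$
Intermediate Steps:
$\left(t{\left(-8 \right)} + 104\right) C = \left(-1 + 104\right) \left(-98\right) = 103 \left(-98\right) = -10094$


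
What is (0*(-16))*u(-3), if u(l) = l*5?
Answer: 0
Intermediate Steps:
u(l) = 5*l
(0*(-16))*u(-3) = (0*(-16))*(5*(-3)) = 0*(-15) = 0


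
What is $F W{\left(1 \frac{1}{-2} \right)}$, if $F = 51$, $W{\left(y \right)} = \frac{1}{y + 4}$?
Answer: $\frac{102}{7} \approx 14.571$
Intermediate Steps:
$W{\left(y \right)} = \frac{1}{4 + y}$
$F W{\left(1 \frac{1}{-2} \right)} = \frac{51}{4 + 1 \frac{1}{-2}} = \frac{51}{4 + 1 \left(- \frac{1}{2}\right)} = \frac{51}{4 - \frac{1}{2}} = \frac{51}{\frac{7}{2}} = 51 \cdot \frac{2}{7} = \frac{102}{7}$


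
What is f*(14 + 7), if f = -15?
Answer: -315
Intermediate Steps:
f*(14 + 7) = -15*(14 + 7) = -15*21 = -315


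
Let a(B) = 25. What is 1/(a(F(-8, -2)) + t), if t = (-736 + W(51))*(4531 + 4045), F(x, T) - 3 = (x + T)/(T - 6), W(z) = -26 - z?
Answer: -1/6972263 ≈ -1.4343e-7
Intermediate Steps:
F(x, T) = 3 + (T + x)/(-6 + T) (F(x, T) = 3 + (x + T)/(T - 6) = 3 + (T + x)/(-6 + T))
t = -6972288 (t = (-736 + (-26 - 1*51))*(4531 + 4045) = (-736 + (-26 - 51))*8576 = (-736 - 77)*8576 = -813*8576 = -6972288)
1/(a(F(-8, -2)) + t) = 1/(25 - 6972288) = 1/(-6972263) = -1/6972263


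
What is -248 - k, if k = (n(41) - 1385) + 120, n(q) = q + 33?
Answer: 943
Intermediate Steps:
n(q) = 33 + q
k = -1191 (k = ((33 + 41) - 1385) + 120 = (74 - 1385) + 120 = -1311 + 120 = -1191)
-248 - k = -248 - 1*(-1191) = -248 + 1191 = 943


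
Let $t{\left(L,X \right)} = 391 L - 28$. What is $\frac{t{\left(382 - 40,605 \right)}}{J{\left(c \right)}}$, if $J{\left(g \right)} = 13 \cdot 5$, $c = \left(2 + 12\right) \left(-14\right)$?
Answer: $\frac{133694}{65} \approx 2056.8$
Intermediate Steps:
$t{\left(L,X \right)} = -28 + 391 L$
$c = -196$ ($c = 14 \left(-14\right) = -196$)
$J{\left(g \right)} = 65$
$\frac{t{\left(382 - 40,605 \right)}}{J{\left(c \right)}} = \frac{-28 + 391 \left(382 - 40\right)}{65} = \left(-28 + 391 \cdot 342\right) \frac{1}{65} = \left(-28 + 133722\right) \frac{1}{65} = 133694 \cdot \frac{1}{65} = \frac{133694}{65}$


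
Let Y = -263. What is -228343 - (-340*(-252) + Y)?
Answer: -313760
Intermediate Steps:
-228343 - (-340*(-252) + Y) = -228343 - (-340*(-252) - 263) = -228343 - (85680 - 263) = -228343 - 1*85417 = -228343 - 85417 = -313760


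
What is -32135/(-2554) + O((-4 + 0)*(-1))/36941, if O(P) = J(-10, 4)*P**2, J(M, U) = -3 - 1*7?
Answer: 1186690395/94347314 ≈ 12.578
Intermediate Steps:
J(M, U) = -10 (J(M, U) = -3 - 7 = -10)
O(P) = -10*P**2
-32135/(-2554) + O((-4 + 0)*(-1))/36941 = -32135/(-2554) - 10*(-4 + 0)**2/36941 = -32135*(-1/2554) - 10*(-4*(-1))**2*(1/36941) = 32135/2554 - 10*4**2*(1/36941) = 32135/2554 - 10*16*(1/36941) = 32135/2554 - 160*1/36941 = 32135/2554 - 160/36941 = 1186690395/94347314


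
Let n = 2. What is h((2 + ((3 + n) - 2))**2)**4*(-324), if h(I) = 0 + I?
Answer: -126562500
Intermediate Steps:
h(I) = I
h((2 + ((3 + n) - 2))**2)**4*(-324) = ((2 + ((3 + 2) - 2))**2)**4*(-324) = ((2 + (5 - 2))**2)**4*(-324) = ((2 + 3)**2)**4*(-324) = (5**2)**4*(-324) = 25**4*(-324) = 390625*(-324) = -126562500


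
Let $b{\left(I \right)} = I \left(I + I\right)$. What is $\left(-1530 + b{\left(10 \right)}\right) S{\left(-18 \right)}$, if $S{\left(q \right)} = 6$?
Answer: $-7980$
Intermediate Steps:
$b{\left(I \right)} = 2 I^{2}$ ($b{\left(I \right)} = I 2 I = 2 I^{2}$)
$\left(-1530 + b{\left(10 \right)}\right) S{\left(-18 \right)} = \left(-1530 + 2 \cdot 10^{2}\right) 6 = \left(-1530 + 2 \cdot 100\right) 6 = \left(-1530 + 200\right) 6 = \left(-1330\right) 6 = -7980$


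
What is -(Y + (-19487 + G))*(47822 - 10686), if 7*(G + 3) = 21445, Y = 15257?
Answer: 303995296/7 ≈ 4.3428e+7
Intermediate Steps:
G = 21424/7 (G = -3 + (⅐)*21445 = -3 + 21445/7 = 21424/7 ≈ 3060.6)
-(Y + (-19487 + G))*(47822 - 10686) = -(15257 + (-19487 + 21424/7))*(47822 - 10686) = -(15257 - 114985/7)*37136 = -(-8186)*37136/7 = -1*(-303995296/7) = 303995296/7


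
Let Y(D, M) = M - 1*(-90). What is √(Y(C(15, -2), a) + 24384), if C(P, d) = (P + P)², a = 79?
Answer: √24553 ≈ 156.69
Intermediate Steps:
C(P, d) = 4*P² (C(P, d) = (2*P)² = 4*P²)
Y(D, M) = 90 + M (Y(D, M) = M + 90 = 90 + M)
√(Y(C(15, -2), a) + 24384) = √((90 + 79) + 24384) = √(169 + 24384) = √24553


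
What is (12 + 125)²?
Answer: 18769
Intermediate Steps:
(12 + 125)² = 137² = 18769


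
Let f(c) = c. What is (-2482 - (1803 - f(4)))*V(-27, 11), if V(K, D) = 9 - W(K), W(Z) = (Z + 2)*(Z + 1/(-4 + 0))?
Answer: 11511609/4 ≈ 2.8779e+6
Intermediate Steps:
W(Z) = (2 + Z)*(-¼ + Z) (W(Z) = (2 + Z)*(Z + 1/(-4)) = (2 + Z)*(Z - ¼) = (2 + Z)*(-¼ + Z))
V(K, D) = 19/2 - K² - 7*K/4 (V(K, D) = 9 - (-½ + K² + 7*K/4) = 9 + (½ - K² - 7*K/4) = 19/2 - K² - 7*K/4)
(-2482 - (1803 - f(4)))*V(-27, 11) = (-2482 - (1803 - 1*4))*(19/2 - 1*(-27)² - 7/4*(-27)) = (-2482 - (1803 - 4))*(19/2 - 1*729 + 189/4) = (-2482 - 1*1799)*(19/2 - 729 + 189/4) = (-2482 - 1799)*(-2689/4) = -4281*(-2689/4) = 11511609/4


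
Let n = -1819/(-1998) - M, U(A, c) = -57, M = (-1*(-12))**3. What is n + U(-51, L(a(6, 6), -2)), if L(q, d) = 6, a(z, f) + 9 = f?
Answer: -3564611/1998 ≈ -1784.1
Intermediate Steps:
a(z, f) = -9 + f
M = 1728 (M = 12**3 = 1728)
n = -3450725/1998 (n = -1819/(-1998) - 1*1728 = -1819*(-1/1998) - 1728 = 1819/1998 - 1728 = -3450725/1998 ≈ -1727.1)
n + U(-51, L(a(6, 6), -2)) = -3450725/1998 - 57 = -3564611/1998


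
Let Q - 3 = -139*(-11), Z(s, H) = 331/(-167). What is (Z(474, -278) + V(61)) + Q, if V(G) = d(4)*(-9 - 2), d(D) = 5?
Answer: 246328/167 ≈ 1475.0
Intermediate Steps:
Z(s, H) = -331/167 (Z(s, H) = 331*(-1/167) = -331/167)
Q = 1532 (Q = 3 - 139*(-11) = 3 + 1529 = 1532)
V(G) = -55 (V(G) = 5*(-9 - 2) = 5*(-11) = -55)
(Z(474, -278) + V(61)) + Q = (-331/167 - 55) + 1532 = -9516/167 + 1532 = 246328/167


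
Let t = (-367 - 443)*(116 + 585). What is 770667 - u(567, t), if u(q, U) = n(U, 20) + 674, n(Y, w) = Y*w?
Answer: 12126193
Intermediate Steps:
t = -567810 (t = -810*701 = -567810)
u(q, U) = 674 + 20*U (u(q, U) = U*20 + 674 = 20*U + 674 = 674 + 20*U)
770667 - u(567, t) = 770667 - (674 + 20*(-567810)) = 770667 - (674 - 11356200) = 770667 - 1*(-11355526) = 770667 + 11355526 = 12126193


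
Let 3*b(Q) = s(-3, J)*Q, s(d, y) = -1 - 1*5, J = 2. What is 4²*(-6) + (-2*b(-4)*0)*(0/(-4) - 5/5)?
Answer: -96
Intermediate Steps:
s(d, y) = -6 (s(d, y) = -1 - 5 = -6)
b(Q) = -2*Q (b(Q) = (-6*Q)/3 = -2*Q)
4²*(-6) + (-2*b(-4)*0)*(0/(-4) - 5/5) = 4²*(-6) + (-(-4)*(-4)*0)*(0/(-4) - 5/5) = 16*(-6) + (-2*8*0)*(0*(-¼) - 5*⅕) = -96 + (-16*0)*(0 - 1) = -96 + 0*(-1) = -96 + 0 = -96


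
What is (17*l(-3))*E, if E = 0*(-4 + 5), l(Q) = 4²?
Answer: 0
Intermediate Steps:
l(Q) = 16
E = 0 (E = 0*1 = 0)
(17*l(-3))*E = (17*16)*0 = 272*0 = 0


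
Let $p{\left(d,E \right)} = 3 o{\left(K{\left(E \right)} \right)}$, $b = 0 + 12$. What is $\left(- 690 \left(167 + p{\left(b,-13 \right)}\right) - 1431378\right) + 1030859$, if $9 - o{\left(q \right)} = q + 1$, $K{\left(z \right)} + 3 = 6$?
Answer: $-526099$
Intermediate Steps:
$b = 12$
$K{\left(z \right)} = 3$ ($K{\left(z \right)} = -3 + 6 = 3$)
$o{\left(q \right)} = 8 - q$ ($o{\left(q \right)} = 9 - \left(q + 1\right) = 9 - \left(1 + q\right) = 8 - q$)
$p{\left(d,E \right)} = 15$ ($p{\left(d,E \right)} = 3 \left(8 - 3\right) = 3 \cdot 5 = 15$)
$\left(- 690 \left(167 + p{\left(b,-13 \right)}\right) - 1431378\right) + 1030859 = \left(- 690 \left(167 + 15\right) - 1431378\right) + 1030859 = \left(\left(-690\right) 182 - 1431378\right) + 1030859 = \left(-125580 - 1431378\right) + 1030859 = -1556958 + 1030859 = -526099$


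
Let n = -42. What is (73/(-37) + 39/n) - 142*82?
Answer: -6033095/518 ≈ -11647.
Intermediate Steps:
(73/(-37) + 39/n) - 142*82 = (73/(-37) + 39/(-42)) - 142*82 = (73*(-1/37) + 39*(-1/42)) - 11644 = (-73/37 - 13/14) - 11644 = -1503/518 - 11644 = -6033095/518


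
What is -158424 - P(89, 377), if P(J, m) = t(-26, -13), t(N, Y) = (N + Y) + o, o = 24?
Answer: -158409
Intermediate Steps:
t(N, Y) = 24 + N + Y (t(N, Y) = (N + Y) + 24 = 24 + N + Y)
P(J, m) = -15 (P(J, m) = 24 - 26 - 13 = -15)
-158424 - P(89, 377) = -158424 - 1*(-15) = -158424 + 15 = -158409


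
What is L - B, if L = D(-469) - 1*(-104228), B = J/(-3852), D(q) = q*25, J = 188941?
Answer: 356510497/3852 ≈ 92552.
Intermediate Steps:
D(q) = 25*q
B = -188941/3852 (B = 188941/(-3852) = 188941*(-1/3852) = -188941/3852 ≈ -49.050)
L = 92503 (L = 25*(-469) - 1*(-104228) = -11725 + 104228 = 92503)
L - B = 92503 - 1*(-188941/3852) = 92503 + 188941/3852 = 356510497/3852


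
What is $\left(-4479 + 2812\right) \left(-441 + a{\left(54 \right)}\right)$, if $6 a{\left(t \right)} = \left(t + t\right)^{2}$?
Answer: $-2505501$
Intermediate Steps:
$a{\left(t \right)} = \frac{2 t^{2}}{3}$ ($a{\left(t \right)} = \frac{\left(t + t\right)^{2}}{6} = \frac{\left(2 t\right)^{2}}{6} = \frac{4 t^{2}}{6} = \frac{2 t^{2}}{3}$)
$\left(-4479 + 2812\right) \left(-441 + a{\left(54 \right)}\right) = \left(-4479 + 2812\right) \left(-441 + \frac{2 \cdot 54^{2}}{3}\right) = - 1667 \left(-441 + \frac{2}{3} \cdot 2916\right) = - 1667 \left(-441 + 1944\right) = \left(-1667\right) 1503 = -2505501$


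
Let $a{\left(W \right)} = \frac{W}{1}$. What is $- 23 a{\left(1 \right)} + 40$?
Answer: $17$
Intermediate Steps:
$a{\left(W \right)} = W$ ($a{\left(W \right)} = W 1 = W$)
$- 23 a{\left(1 \right)} + 40 = \left(-23\right) 1 + 40 = -23 + 40 = 17$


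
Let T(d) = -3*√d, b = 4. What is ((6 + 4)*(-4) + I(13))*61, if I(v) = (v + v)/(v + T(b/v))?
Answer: -5004806/2161 + 9516*√13/2161 ≈ -2300.1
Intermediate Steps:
I(v) = 2*v/(v - 6*√(1/v)) (I(v) = (v + v)/(v - 3*2*√(1/v)) = (2*v)/(v - 6*√(1/v)) = 2*v/(v - 6*√(1/v)))
((6 + 4)*(-4) + I(13))*61 = ((6 + 4)*(-4) + 2*13/(13 - 6*√13/13))*61 = (10*(-4) + 2*13/(13 - 6*√13/13))*61 = (-40 + 2*13/(13 - 6*√13/13))*61 = (-40 + 26/(13 - 6*√13/13))*61 = -2440 + 1586/(13 - 6*√13/13)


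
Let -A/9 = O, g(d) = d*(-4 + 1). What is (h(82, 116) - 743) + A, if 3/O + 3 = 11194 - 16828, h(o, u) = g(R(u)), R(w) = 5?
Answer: -1424273/1879 ≈ -758.00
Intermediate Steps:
g(d) = -3*d (g(d) = d*(-3) = -3*d)
h(o, u) = -15 (h(o, u) = -3*5 = -15)
O = -1/1879 (O = 3/(-3 + (11194 - 16828)) = 3/(-3 - 5634) = 3/(-5637) = 3*(-1/5637) = -1/1879 ≈ -0.00053220)
A = 9/1879 (A = -9*(-1/1879) = 9/1879 ≈ 0.0047898)
(h(82, 116) - 743) + A = (-15 - 743) + 9/1879 = -758 + 9/1879 = -1424273/1879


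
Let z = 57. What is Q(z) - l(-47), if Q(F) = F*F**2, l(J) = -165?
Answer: 185358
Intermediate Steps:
Q(F) = F**3
Q(z) - l(-47) = 57**3 - 1*(-165) = 185193 + 165 = 185358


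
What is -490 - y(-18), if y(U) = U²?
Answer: -814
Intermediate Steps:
-490 - y(-18) = -490 - 1*(-18)² = -490 - 1*324 = -490 - 324 = -814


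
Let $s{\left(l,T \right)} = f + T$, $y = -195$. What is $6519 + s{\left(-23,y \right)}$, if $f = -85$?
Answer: $6239$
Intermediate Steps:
$s{\left(l,T \right)} = -85 + T$
$6519 + s{\left(-23,y \right)} = 6519 - 280 = 6239$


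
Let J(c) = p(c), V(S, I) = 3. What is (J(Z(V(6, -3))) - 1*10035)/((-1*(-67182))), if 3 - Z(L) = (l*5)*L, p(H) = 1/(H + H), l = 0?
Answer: -60209/403092 ≈ -0.14937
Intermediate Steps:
p(H) = 1/(2*H)
Z(L) = 3 (Z(L) = 3 - 0*5*L = 3 - 0*L = 3 - 1*0 = 3 + 0 = 3)
J(c) = 1/(2*c)
(J(Z(V(6, -3))) - 1*10035)/((-1*(-67182))) = ((1/2)/3 - 1*10035)/((-1*(-67182))) = ((1/2)*(1/3) - 10035)/67182 = (1/6 - 10035)*(1/67182) = -60209/6*1/67182 = -60209/403092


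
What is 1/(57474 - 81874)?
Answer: -1/24400 ≈ -4.0984e-5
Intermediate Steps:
1/(57474 - 81874) = 1/(-24400) = -1/24400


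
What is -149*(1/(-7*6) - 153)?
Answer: 957623/42 ≈ 22801.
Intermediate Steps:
-149*(1/(-7*6) - 153) = -149*(1/(-42) - 153) = -149*(-1/42 - 153) = -149*(-6427/42) = 957623/42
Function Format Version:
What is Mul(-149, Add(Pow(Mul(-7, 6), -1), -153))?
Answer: Rational(957623, 42) ≈ 22801.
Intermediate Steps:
Mul(-149, Add(Pow(Mul(-7, 6), -1), -153)) = Mul(-149, Add(Pow(-42, -1), -153)) = Mul(-149, Add(Rational(-1, 42), -153)) = Mul(-149, Rational(-6427, 42)) = Rational(957623, 42)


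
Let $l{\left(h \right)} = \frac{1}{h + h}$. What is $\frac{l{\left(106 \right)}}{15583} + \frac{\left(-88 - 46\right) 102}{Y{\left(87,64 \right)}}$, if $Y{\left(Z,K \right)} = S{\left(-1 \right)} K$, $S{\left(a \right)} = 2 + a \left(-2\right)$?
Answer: $- \frac{2822096867}{52857536} \approx -53.391$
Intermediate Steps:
$S{\left(a \right)} = 2 - 2 a$
$Y{\left(Z,K \right)} = 4 K$ ($Y{\left(Z,K \right)} = \left(2 - -2\right) K = \left(2 + 2\right) K = 4 K$)
$l{\left(h \right)} = \frac{1}{2 h}$
$\frac{l{\left(106 \right)}}{15583} + \frac{\left(-88 - 46\right) 102}{Y{\left(87,64 \right)}} = \frac{\frac{1}{2} \cdot \frac{1}{106}}{15583} + \frac{\left(-88 - 46\right) 102}{4 \cdot 64} = \frac{1}{2} \cdot \frac{1}{106} \cdot \frac{1}{15583} + \frac{\left(-134\right) 102}{256} = \frac{1}{212} \cdot \frac{1}{15583} - \frac{3417}{64} = \frac{1}{3303596} - \frac{3417}{64} = - \frac{2822096867}{52857536}$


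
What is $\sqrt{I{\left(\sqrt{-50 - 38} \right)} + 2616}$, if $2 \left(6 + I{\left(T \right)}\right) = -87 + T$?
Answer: $\frac{\sqrt{10266 + 4 i \sqrt{22}}}{2} \approx 50.661 + 0.046292 i$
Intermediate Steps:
$I{\left(T \right)} = - \frac{99}{2} + \frac{T}{2}$ ($I{\left(T \right)} = -6 + \frac{-87 + T}{2} = -6 + \left(- \frac{87}{2} + \frac{T}{2}\right) = - \frac{99}{2} + \frac{T}{2}$)
$\sqrt{I{\left(\sqrt{-50 - 38} \right)} + 2616} = \sqrt{\left(- \frac{99}{2} + \frac{\sqrt{-50 - 38}}{2}\right) + 2616} = \sqrt{\left(- \frac{99}{2} + \frac{\sqrt{-88}}{2}\right) + 2616} = \sqrt{\left(- \frac{99}{2} + \frac{2 i \sqrt{22}}{2}\right) + 2616} = \sqrt{\left(- \frac{99}{2} + i \sqrt{22}\right) + 2616} = \sqrt{\frac{5133}{2} + i \sqrt{22}}$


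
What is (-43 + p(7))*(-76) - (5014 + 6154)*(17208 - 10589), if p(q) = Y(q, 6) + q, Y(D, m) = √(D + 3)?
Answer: -73918256 - 76*√10 ≈ -7.3918e+7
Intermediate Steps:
Y(D, m) = √(3 + D)
p(q) = q + √(3 + q) (p(q) = √(3 + q) + q = q + √(3 + q))
(-43 + p(7))*(-76) - (5014 + 6154)*(17208 - 10589) = (-43 + (7 + √(3 + 7)))*(-76) - (5014 + 6154)*(17208 - 10589) = (-43 + (7 + √10))*(-76) - 11168*6619 = (-36 + √10)*(-76) - 1*73920992 = (2736 - 76*√10) - 73920992 = -73918256 - 76*√10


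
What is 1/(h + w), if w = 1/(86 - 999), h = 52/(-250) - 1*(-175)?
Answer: 114125/19948012 ≈ 0.0057211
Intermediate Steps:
h = 21849/125 (h = 52*(-1/250) + 175 = -26/125 + 175 = 21849/125 ≈ 174.79)
w = -1/913 (w = 1/(-913) = -1/913 ≈ -0.0010953)
1/(h + w) = 1/(21849/125 - 1/913) = 1/(19948012/114125) = 114125/19948012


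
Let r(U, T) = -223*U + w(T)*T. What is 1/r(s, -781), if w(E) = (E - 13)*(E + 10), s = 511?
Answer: -1/478221847 ≈ -2.0911e-9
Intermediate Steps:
w(E) = (-13 + E)*(10 + E)
r(U, T) = -223*U + T*(-130 + T² - 3*T) (r(U, T) = -223*U + (-130 + T² - 3*T)*T = -223*U + T*(-130 + T² - 3*T))
1/r(s, -781) = 1/(-223*511 - 1*(-781)*(130 - 1*(-781)² + 3*(-781))) = 1/(-113953 - 1*(-781)*(130 - 1*609961 - 2343)) = 1/(-113953 - 1*(-781)*(130 - 609961 - 2343)) = 1/(-113953 - 1*(-781)*(-612174)) = 1/(-113953 - 478107894) = 1/(-478221847) = -1/478221847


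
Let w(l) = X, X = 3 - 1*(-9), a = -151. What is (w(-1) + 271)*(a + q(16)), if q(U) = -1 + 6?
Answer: -41318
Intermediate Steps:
q(U) = 5
X = 12 (X = 3 + 9 = 12)
w(l) = 12
(w(-1) + 271)*(a + q(16)) = (12 + 271)*(-151 + 5) = 283*(-146) = -41318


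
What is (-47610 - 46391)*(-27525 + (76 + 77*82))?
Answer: 1986711135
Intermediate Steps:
(-47610 - 46391)*(-27525 + (76 + 77*82)) = -94001*(-27525 + (76 + 6314)) = -94001*(-27525 + 6390) = -94001*(-21135) = 1986711135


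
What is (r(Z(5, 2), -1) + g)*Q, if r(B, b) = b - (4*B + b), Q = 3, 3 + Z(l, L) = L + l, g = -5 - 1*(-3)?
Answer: -54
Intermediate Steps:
g = -2 (g = -5 + 3 = -2)
Z(l, L) = -3 + L + l (Z(l, L) = -3 + (L + l) = -3 + L + l)
r(B, b) = -4*B (r(B, b) = b - (b + 4*B) = b + (-b - 4*B) = -4*B)
(r(Z(5, 2), -1) + g)*Q = (-4*(-3 + 2 + 5) - 2)*3 = (-4*4 - 2)*3 = (-16 - 2)*3 = -18*3 = -54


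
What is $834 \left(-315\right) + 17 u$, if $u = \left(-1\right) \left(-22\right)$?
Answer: $-262336$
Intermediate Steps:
$u = 22$
$834 \left(-315\right) + 17 u = 834 \left(-315\right) + 17 \cdot 22 = -262710 + 374 = -262336$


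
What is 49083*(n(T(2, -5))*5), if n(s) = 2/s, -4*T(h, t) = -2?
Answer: 981660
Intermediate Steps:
T(h, t) = 1/2 (T(h, t) = -1/4*(-2) = 1/2)
49083*(n(T(2, -5))*5) = 49083*((2/(1/2))*5) = 49083*((2*2)*5) = 49083*(4*5) = 49083*20 = 981660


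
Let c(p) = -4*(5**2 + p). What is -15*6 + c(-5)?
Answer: -170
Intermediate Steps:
c(p) = -100 - 4*p (c(p) = -4*(25 + p) = -100 - 4*p)
-15*6 + c(-5) = -15*6 + (-100 - 4*(-5)) = -90 + (-100 + 20) = -90 - 80 = -170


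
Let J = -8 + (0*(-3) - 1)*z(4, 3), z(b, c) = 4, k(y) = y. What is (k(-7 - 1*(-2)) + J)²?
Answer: 289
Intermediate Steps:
J = -12 (J = -8 + (0*(-3) - 1)*4 = -8 + (0 - 1)*4 = -8 - 1*4 = -8 - 4 = -12)
(k(-7 - 1*(-2)) + J)² = ((-7 - 1*(-2)) - 12)² = ((-7 + 2) - 12)² = (-5 - 12)² = (-17)² = 289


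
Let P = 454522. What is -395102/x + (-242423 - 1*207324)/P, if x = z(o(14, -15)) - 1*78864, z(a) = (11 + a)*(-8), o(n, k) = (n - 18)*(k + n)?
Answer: 36014933549/8974991412 ≈ 4.0128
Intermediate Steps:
o(n, k) = (-18 + n)*(k + n)
z(a) = -88 - 8*a
x = -78984 (x = (-88 - 8*(14² - 18*(-15) - 18*14 - 15*14)) - 1*78864 = (-88 - 8*(196 + 270 - 252 - 210)) - 78864 = (-88 - 8*4) - 78864 = (-88 - 32) - 78864 = -120 - 78864 = -78984)
-395102/x + (-242423 - 1*207324)/P = -395102/(-78984) + (-242423 - 1*207324)/454522 = -395102*(-1/78984) + (-242423 - 207324)*(1/454522) = 197551/39492 - 449747*1/454522 = 197551/39492 - 449747/454522 = 36014933549/8974991412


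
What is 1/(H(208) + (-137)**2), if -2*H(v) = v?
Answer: 1/18665 ≈ 5.3576e-5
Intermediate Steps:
H(v) = -v/2
1/(H(208) + (-137)**2) = 1/(-1/2*208 + (-137)**2) = 1/(-104 + 18769) = 1/18665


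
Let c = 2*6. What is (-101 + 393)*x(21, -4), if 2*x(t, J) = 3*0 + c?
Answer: 1752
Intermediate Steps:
c = 12
x(t, J) = 6 (x(t, J) = (3*0 + 12)/2 = (0 + 12)/2 = (½)*12 = 6)
(-101 + 393)*x(21, -4) = (-101 + 393)*6 = 292*6 = 1752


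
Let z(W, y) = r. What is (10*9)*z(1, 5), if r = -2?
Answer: -180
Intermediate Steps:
z(W, y) = -2
(10*9)*z(1, 5) = (10*9)*(-2) = 90*(-2) = -180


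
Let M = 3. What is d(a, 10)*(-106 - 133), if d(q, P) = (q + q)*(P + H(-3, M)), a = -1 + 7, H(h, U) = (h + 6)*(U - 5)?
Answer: -11472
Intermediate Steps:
H(h, U) = (-5 + U)*(6 + h) (H(h, U) = (6 + h)*(-5 + U) = (-5 + U)*(6 + h))
a = 6
d(q, P) = 2*q*(-6 + P) (d(q, P) = (q + q)*(P + (-30 - 5*(-3) + 6*3 + 3*(-3))) = (2*q)*(P + (-30 + 15 + 18 - 9)) = (2*q)*(P - 6) = (2*q)*(-6 + P) = 2*q*(-6 + P))
d(a, 10)*(-106 - 133) = (2*6*(-6 + 10))*(-106 - 133) = (2*6*4)*(-239) = 48*(-239) = -11472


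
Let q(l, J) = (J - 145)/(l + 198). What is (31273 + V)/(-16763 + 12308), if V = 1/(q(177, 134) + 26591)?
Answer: -311842284997/44423540370 ≈ -7.0198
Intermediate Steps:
q(l, J) = (-145 + J)/(198 + l)
V = 375/9971614 (V = 1/((-145 + 134)/(198 + 177) + 26591) = 1/(-11/375 + 26591) = 1/(9971614/375) = 375/9971614 ≈ 3.7607e-5)
(31273 + V)/(-16763 + 12308) = (31273 + 375/9971614)/(-16763 + 12308) = (311842284997/9971614)/(-4455) = (311842284997/9971614)*(-1/4455) = -311842284997/44423540370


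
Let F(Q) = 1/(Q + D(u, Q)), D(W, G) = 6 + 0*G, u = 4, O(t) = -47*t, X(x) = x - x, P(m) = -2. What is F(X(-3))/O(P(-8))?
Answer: 1/564 ≈ 0.0017731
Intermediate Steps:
X(x) = 0
D(W, G) = 6 (D(W, G) = 6 + 0 = 6)
F(Q) = 1/(6 + Q) (F(Q) = 1/(Q + 6) = 1/(6 + Q))
F(X(-3))/O(P(-8)) = 1/((6 + 0)*((-47*(-2)))) = 1/(6*94) = (1/6)*(1/94) = 1/564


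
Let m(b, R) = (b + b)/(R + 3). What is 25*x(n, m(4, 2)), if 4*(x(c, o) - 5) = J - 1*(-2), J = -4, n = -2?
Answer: 225/2 ≈ 112.50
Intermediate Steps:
m(b, R) = 2*b/(3 + R) (m(b, R) = (2*b)/(3 + R) = 2*b/(3 + R))
x(c, o) = 9/2 (x(c, o) = 5 + (-4 - 1*(-2))/4 = 5 + (-4 + 2)/4 = 5 + (¼)*(-2) = 5 - ½ = 9/2)
25*x(n, m(4, 2)) = 25*(9/2) = 225/2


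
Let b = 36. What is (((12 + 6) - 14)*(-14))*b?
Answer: -2016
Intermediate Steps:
(((12 + 6) - 14)*(-14))*b = (((12 + 6) - 14)*(-14))*36 = ((18 - 14)*(-14))*36 = (4*(-14))*36 = -56*36 = -2016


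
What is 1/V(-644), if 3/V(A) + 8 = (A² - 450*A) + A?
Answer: 234628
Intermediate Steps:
V(A) = 3/(-8 + A² - 449*A) (V(A) = 3/(-8 + ((A² - 450*A) + A)) = 3/(-8 + (A² - 449*A)) = 3/(-8 + A² - 449*A))
1/V(-644) = 1/(3/(-8 + (-644)² - 449*(-644))) = 1/(3/(-8 + 414736 + 289156)) = 1/(3/703884) = 1/(3*(1/703884)) = 1/(1/234628) = 234628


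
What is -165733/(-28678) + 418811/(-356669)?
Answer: 47101161519/10228553582 ≈ 4.6049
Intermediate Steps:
-165733/(-28678) + 418811/(-356669) = -165733*(-1/28678) + 418811*(-1/356669) = 165733/28678 - 418811/356669 = 47101161519/10228553582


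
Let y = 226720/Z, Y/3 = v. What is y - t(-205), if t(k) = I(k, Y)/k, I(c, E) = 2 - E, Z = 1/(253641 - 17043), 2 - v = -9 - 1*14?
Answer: 10996507204727/205 ≈ 5.3641e+10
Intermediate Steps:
v = 25 (v = 2 - (-9 - 1*14) = 2 - (-9 - 14) = 2 - 1*(-23) = 2 + 23 = 25)
Y = 75 (Y = 3*25 = 75)
Z = 1/236598 ≈ 4.2266e-6
t(k) = -73/k (t(k) = (2 - 1*75)/k = (2 - 75)/k = -73/k)
y = 53641498560 (y = 226720/(1/236598) = 226720*236598 = 53641498560)
y - t(-205) = 53641498560 - (-73)/(-205) = 53641498560 - (-73)*(-1)/205 = 53641498560 - 1*73/205 = 53641498560 - 73/205 = 10996507204727/205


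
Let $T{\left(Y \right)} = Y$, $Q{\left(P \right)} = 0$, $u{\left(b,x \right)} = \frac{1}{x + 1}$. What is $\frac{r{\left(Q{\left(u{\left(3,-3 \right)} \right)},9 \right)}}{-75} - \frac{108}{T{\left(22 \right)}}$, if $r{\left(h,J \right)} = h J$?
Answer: $- \frac{54}{11} \approx -4.9091$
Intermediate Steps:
$u{\left(b,x \right)} = \frac{1}{1 + x}$
$r{\left(h,J \right)} = J h$
$\frac{r{\left(Q{\left(u{\left(3,-3 \right)} \right)},9 \right)}}{-75} - \frac{108}{T{\left(22 \right)}} = \frac{9 \cdot 0}{-75} - \frac{108}{22} = 0 \left(- \frac{1}{75}\right) - \frac{54}{11} = 0 - \frac{54}{11} = - \frac{54}{11}$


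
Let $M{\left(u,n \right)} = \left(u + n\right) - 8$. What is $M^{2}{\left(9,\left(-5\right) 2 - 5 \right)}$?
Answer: $196$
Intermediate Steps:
$M{\left(u,n \right)} = -8 + n + u$ ($M{\left(u,n \right)} = \left(n + u\right) - 8 = -8 + n + u$)
$M^{2}{\left(9,\left(-5\right) 2 - 5 \right)} = \left(-8 - 15 + 9\right)^{2} = \left(-14\right)^{2} = 196$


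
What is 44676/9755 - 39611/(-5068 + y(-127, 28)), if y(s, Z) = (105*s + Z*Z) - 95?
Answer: 1177795969/172800070 ≈ 6.8159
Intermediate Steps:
y(s, Z) = -95 + Z² + 105*s (y(s, Z) = (105*s + Z²) - 95 = (Z² + 105*s) - 95 = -95 + Z² + 105*s)
44676/9755 - 39611/(-5068 + y(-127, 28)) = 44676/9755 - 39611/(-5068 + (-95 + 28² + 105*(-127))) = 44676*(1/9755) - 39611/(-5068 + (-95 + 784 - 13335)) = 44676/9755 - 39611/(-5068 - 12646) = 44676/9755 - 39611/(-17714) = 44676/9755 - 39611*(-1/17714) = 44676/9755 + 39611/17714 = 1177795969/172800070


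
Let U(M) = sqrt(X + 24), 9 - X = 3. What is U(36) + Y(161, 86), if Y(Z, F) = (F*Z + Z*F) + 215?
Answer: 27907 + sqrt(30) ≈ 27912.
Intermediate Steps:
X = 6 (X = 9 - 1*3 = 9 - 3 = 6)
U(M) = sqrt(30) (U(M) = sqrt(6 + 24) = sqrt(30))
Y(Z, F) = 215 + 2*F*Z (Y(Z, F) = (F*Z + F*Z) + 215 = 2*F*Z + 215 = 215 + 2*F*Z)
U(36) + Y(161, 86) = sqrt(30) + (215 + 2*86*161) = sqrt(30) + (215 + 27692) = sqrt(30) + 27907 = 27907 + sqrt(30)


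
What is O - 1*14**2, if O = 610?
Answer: 414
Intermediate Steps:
O - 1*14**2 = 610 - 1*14**2 = 610 - 1*196 = 610 - 196 = 414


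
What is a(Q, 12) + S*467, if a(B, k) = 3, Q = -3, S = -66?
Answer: -30819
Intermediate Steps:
a(Q, 12) + S*467 = 3 - 66*467 = 3 - 30822 = -30819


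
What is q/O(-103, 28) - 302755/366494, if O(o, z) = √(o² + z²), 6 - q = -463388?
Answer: -302755/366494 + 463394*√11393/11393 ≈ 4340.6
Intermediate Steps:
q = 463394 (q = 6 - 1*(-463388) = 6 + 463388 = 463394)
q/O(-103, 28) - 302755/366494 = 463394/(√((-103)² + 28²)) - 302755/366494 = 463394/(√(10609 + 784)) - 302755*1/366494 = 463394/(√11393) - 302755/366494 = 463394*(√11393/11393) - 302755/366494 = 463394*√11393/11393 - 302755/366494 = -302755/366494 + 463394*√11393/11393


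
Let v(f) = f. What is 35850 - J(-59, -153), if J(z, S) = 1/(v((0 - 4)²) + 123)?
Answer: 4983149/139 ≈ 35850.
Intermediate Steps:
J(z, S) = 1/139 (J(z, S) = 1/((0 - 4)² + 123) = 1/((-4)² + 123) = 1/(16 + 123) = 1/139)
35850 - J(-59, -153) = 35850 - 1*1/139 = 35850 - 1/139 = 4983149/139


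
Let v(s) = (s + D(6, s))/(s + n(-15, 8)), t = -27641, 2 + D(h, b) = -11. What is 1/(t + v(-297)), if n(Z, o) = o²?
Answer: -233/6440043 ≈ -3.6180e-5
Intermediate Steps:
D(h, b) = -13 (D(h, b) = -2 - 11 = -13)
v(s) = (-13 + s)/(64 + s) (v(s) = (s - 13)/(s + 8²) = (-13 + s)/(s + 64) = (-13 + s)/(64 + s))
1/(t + v(-297)) = 1/(-27641 + (-13 - 297)/(64 - 297)) = 1/(-27641 - 310/(-233)) = 1/(-27641 - 1/233*(-310)) = 1/(-27641 + 310/233) = 1/(-6440043/233) = -233/6440043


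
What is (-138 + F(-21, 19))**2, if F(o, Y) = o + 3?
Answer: 24336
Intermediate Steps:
F(o, Y) = 3 + o
(-138 + F(-21, 19))**2 = (-138 + (3 - 21))**2 = (-138 - 18)**2 = (-156)**2 = 24336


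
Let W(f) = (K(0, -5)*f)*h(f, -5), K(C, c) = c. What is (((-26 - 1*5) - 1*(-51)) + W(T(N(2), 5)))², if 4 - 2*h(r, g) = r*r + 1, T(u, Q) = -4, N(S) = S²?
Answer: 12100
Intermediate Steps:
h(r, g) = 3/2 - r²/2 (h(r, g) = 2 - (r*r + 1)/2 = 2 - (r² + 1)/2 = 2 - (1 + r²)/2 = 2 + (-½ - r²/2) = 3/2 - r²/2)
W(f) = -5*f*(3/2 - f²/2) (W(f) = (-5*f)*(3/2 - f²/2) = -5*f*(3/2 - f²/2))
(((-26 - 1*5) - 1*(-51)) + W(T(N(2), 5)))² = (((-26 - 1*5) - 1*(-51)) + (5/2)*(-4)*(-3 + (-4)²))² = (((-26 - 5) + 51) + (5/2)*(-4)*(-3 + 16))² = ((-31 + 51) + (5/2)*(-4)*13)² = (20 - 130)² = (-110)² = 12100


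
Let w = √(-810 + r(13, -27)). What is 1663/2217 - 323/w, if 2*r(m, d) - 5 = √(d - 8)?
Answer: 1663/2217 - 323*√2/√(-1615 + I*√35) ≈ 0.72929 + 11.367*I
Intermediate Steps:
r(m, d) = 5/2 + √(-8 + d)/2 (r(m, d) = 5/2 + √(d - 8)/2 = 5/2 + √(-8 + d)/2)
w = √(-1615/2 + I*√35/2) (w = √(-810 + (5/2 + √(-8 - 27)/2)) = √(-810 + (5/2 + √(-35)/2)) = √(-810 + (5/2 + (I*√35)/2)) = √(-810 + (5/2 + I*√35/2)) = √(-1615/2 + I*√35/2) ≈ 0.05205 + 28.417*I)
1663/2217 - 323/w = 1663/2217 - 323*2/√(-3230 + 2*I*√35) = 1663*(1/2217) - 646/√(-3230 + 2*I*√35) = 1663/2217 - 646/√(-3230 + 2*I*√35)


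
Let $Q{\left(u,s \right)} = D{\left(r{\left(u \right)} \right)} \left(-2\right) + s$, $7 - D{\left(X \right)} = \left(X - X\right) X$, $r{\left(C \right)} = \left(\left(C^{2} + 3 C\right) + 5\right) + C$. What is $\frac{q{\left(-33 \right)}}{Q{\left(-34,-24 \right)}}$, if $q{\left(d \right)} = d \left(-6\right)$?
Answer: $- \frac{99}{19} \approx -5.2105$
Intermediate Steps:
$q{\left(d \right)} = - 6 d$
$r{\left(C \right)} = 5 + C^{2} + 4 C$ ($r{\left(C \right)} = \left(5 + C^{2} + 3 C\right) + C = 5 + C^{2} + 4 C$)
$D{\left(X \right)} = 7$ ($D{\left(X \right)} = 7 - \left(X - X\right) X = 7 - 0 X = 7 - 0 = 7 + 0 = 7$)
$Q{\left(u,s \right)} = -14 + s$ ($Q{\left(u,s \right)} = 7 \left(-2\right) + s = -14 + s$)
$\frac{q{\left(-33 \right)}}{Q{\left(-34,-24 \right)}} = \frac{\left(-6\right) \left(-33\right)}{-14 - 24} = \frac{198}{-38} = 198 \left(- \frac{1}{38}\right) = - \frac{99}{19}$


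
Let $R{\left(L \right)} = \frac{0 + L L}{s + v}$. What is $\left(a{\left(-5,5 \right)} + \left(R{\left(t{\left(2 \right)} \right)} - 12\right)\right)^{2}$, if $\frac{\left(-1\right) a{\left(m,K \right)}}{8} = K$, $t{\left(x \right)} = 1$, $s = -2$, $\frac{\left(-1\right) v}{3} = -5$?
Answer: $\frac{455625}{169} \approx 2696.0$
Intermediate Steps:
$v = 15$ ($v = \left(-3\right) \left(-5\right) = 15$)
$a{\left(m,K \right)} = - 8 K$
$R{\left(L \right)} = \frac{L^{2}}{13}$ ($R{\left(L \right)} = \frac{0 + L L}{-2 + 15} = \frac{0 + L^{2}}{13} = L^{2} \cdot \frac{1}{13} = \frac{L^{2}}{13}$)
$\left(a{\left(-5,5 \right)} + \left(R{\left(t{\left(2 \right)} \right)} - 12\right)\right)^{2} = \left(\left(-8\right) 5 + \left(\frac{1^{2}}{13} - 12\right)\right)^{2} = \left(-40 + \left(\frac{1}{13} \cdot 1 - 12\right)\right)^{2} = \left(-40 + \left(\frac{1}{13} - 12\right)\right)^{2} = \left(-40 - \frac{155}{13}\right)^{2} = \left(- \frac{675}{13}\right)^{2} = \frac{455625}{169}$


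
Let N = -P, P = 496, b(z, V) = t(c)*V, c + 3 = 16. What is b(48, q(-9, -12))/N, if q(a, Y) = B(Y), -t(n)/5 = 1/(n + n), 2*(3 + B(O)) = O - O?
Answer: -15/12896 ≈ -0.0011632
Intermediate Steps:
c = 13 (c = -3 + 16 = 13)
B(O) = -3 (B(O) = -3 + (O - O)/2 = -3 + (½)*0 = -3 + 0 = -3)
t(n) = -5/(2*n) (t(n) = -5/(n + n) = -5*1/(2*n) = -5/(2*n))
q(a, Y) = -3
b(z, V) = -5*V/26 (b(z, V) = (-5/2/13)*V = (-5/2*1/13)*V = -5*V/26)
N = -496 (N = -1*496 = -496)
b(48, q(-9, -12))/N = -5/26*(-3)/(-496) = (15/26)*(-1/496) = -15/12896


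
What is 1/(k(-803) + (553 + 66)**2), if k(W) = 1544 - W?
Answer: 1/385508 ≈ 2.5940e-6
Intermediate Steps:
1/(k(-803) + (553 + 66)**2) = 1/((1544 - 1*(-803)) + (553 + 66)**2) = 1/((1544 + 803) + 619**2) = 1/(2347 + 383161) = 1/385508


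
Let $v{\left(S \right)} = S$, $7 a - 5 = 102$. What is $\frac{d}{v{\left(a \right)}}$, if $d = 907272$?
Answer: $\frac{6350904}{107} \approx 59354.0$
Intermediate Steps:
$a = \frac{107}{7}$ ($a = \frac{5}{7} + \frac{1}{7} \cdot 102 = \frac{5}{7} + \frac{102}{7} = \frac{107}{7} \approx 15.286$)
$\frac{d}{v{\left(a \right)}} = \frac{907272}{\frac{107}{7}} = 907272 \cdot \frac{7}{107} = \frac{6350904}{107}$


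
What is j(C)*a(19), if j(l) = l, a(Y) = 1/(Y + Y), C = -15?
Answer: -15/38 ≈ -0.39474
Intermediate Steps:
a(Y) = 1/(2*Y)
j(C)*a(19) = -15/(2*19) = -15*1/38 = -15/38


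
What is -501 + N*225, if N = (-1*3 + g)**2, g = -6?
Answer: 17724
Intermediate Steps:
N = 81 (N = (-1*3 - 6)**2 = (-3 - 6)**2 = (-9)**2 = 81)
-501 + N*225 = -501 + 81*225 = -501 + 18225 = 17724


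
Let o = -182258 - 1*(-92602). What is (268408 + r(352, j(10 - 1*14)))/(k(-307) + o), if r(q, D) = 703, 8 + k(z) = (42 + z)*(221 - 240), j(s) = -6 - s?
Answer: -269111/84629 ≈ -3.1799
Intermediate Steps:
k(z) = -806 - 19*z (k(z) = -8 + (42 + z)*(221 - 240) = -8 + (42 + z)*(-19) = -8 + (-798 - 19*z) = -806 - 19*z)
o = -89656 (o = -182258 + 92602 = -89656)
(268408 + r(352, j(10 - 1*14)))/(k(-307) + o) = (268408 + 703)/((-806 - 19*(-307)) - 89656) = 269111/((-806 + 5833) - 89656) = 269111/(5027 - 89656) = 269111/(-84629) = 269111*(-1/84629) = -269111/84629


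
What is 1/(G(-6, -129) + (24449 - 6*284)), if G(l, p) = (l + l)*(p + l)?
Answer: 1/24365 ≈ 4.1042e-5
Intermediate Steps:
G(l, p) = 2*l*(l + p) (G(l, p) = (2*l)*(l + p) = 2*l*(l + p))
1/(G(-6, -129) + (24449 - 6*284)) = 1/(2*(-6)*(-6 - 129) + (24449 - 6*284)) = 1/(2*(-6)*(-135) + (24449 - 1*1704)) = 1/(1620 + (24449 - 1704)) = 1/(1620 + 22745) = 1/24365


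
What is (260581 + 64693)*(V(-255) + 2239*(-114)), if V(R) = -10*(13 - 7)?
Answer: -83044403844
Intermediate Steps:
V(R) = -60 (V(R) = -10*6 = -60)
(260581 + 64693)*(V(-255) + 2239*(-114)) = (260581 + 64693)*(-60 + 2239*(-114)) = 325274*(-60 - 255246) = 325274*(-255306) = -83044403844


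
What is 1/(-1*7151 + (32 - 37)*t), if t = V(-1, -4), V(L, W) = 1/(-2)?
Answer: -2/14297 ≈ -0.00013989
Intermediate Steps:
V(L, W) = -½ (V(L, W) = 1*(-½) = -½)
t = -½ ≈ -0.50000
1/(-1*7151 + (32 - 37)*t) = 1/(-1*7151 + (32 - 37)*(-½)) = 1/(-7151 - 5*(-½)) = 1/(-7151 + 5/2) = 1/(-14297/2) = -2/14297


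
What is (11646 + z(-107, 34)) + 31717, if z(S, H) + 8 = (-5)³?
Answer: 43230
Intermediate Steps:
z(S, H) = -133 (z(S, H) = -8 + (-5)³ = -8 - 125 = -133)
(11646 + z(-107, 34)) + 31717 = (11646 - 133) + 31717 = 11513 + 31717 = 43230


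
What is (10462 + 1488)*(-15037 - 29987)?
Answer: -538036800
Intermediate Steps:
(10462 + 1488)*(-15037 - 29987) = 11950*(-45024) = -538036800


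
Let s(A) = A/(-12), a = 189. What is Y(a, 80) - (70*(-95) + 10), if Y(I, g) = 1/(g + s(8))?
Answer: 1580323/238 ≈ 6640.0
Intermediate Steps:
s(A) = -A/12 (s(A) = A*(-1/12) = -A/12)
Y(I, g) = 1/(-2/3 + g) (Y(I, g) = 1/(g - 1/12*8) = 1/(g - 2/3) = 1/(-2/3 + g))
Y(a, 80) - (70*(-95) + 10) = 3/(-2 + 3*80) - (70*(-95) + 10) = 3/(-2 + 240) - (-6650 + 10) = 3/238 - 1*(-6640) = 3*(1/238) + 6640 = 3/238 + 6640 = 1580323/238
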